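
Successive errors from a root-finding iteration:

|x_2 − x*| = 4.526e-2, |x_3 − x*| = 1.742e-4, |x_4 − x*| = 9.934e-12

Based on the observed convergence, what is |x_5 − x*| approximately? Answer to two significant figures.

First estimate the order: p ≈ ln(|x_4 − x*|/|x_3 − x*|) / ln(|x_3 − x*|/|x_2 − x*|) = ln(9.934e-12/1.742e-4)/ln(1.742e-4/4.526e-2) = ln(5.70264e-08)/ln(0.00384887) ≈ 3.0000.
Then |x_5 − x*| ≈ |x_4 − x*|·(|x_4 − x*|/|x_3 − x*|)^p = 9.934e-12·(5.70264e-08)^3.0000 = 9.934e-12·1.8545e-22 ≈ 1.842e-33.

1.8e-33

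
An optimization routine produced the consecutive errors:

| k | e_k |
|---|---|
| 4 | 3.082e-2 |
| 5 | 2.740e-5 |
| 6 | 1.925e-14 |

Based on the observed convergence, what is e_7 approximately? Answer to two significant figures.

6.7e-42

First estimate the order: p ≈ ln(e_6/e_5) / ln(e_5/e_4) = ln(1.925e-14/2.740e-5)/ln(2.740e-5/3.082e-2) = ln(7.02555e-10)/ln(0.000889033) ≈ 3.0000.
Then e_7 ≈ e_6·(e_6/e_5)^p = 1.925e-14·(7.02555e-10)^3.0000 = 1.925e-14·3.4677e-28 ≈ 6.675e-42.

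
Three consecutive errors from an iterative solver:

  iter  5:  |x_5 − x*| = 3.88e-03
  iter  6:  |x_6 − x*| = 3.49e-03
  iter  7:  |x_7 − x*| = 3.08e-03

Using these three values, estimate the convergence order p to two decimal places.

1.18

p ≈ ln(|x_7 − x*|/|x_6 − x*|) / ln(|x_6 − x*|/|x_5 − x*|)
  = ln(3.08e-03/3.49e-03) / ln(3.49e-03/3.88e-03)
  = ln(0.882521) / ln(0.899485)
  = -0.12497 / -0.10593 ≈ 1.17974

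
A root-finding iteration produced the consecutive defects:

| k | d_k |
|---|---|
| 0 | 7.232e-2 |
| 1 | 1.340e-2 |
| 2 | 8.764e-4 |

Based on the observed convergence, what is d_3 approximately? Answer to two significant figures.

1.1e-5

First estimate the order: p ≈ ln(d_2/d_1) / ln(d_1/d_0) = ln(8.764e-4/1.340e-2)/ln(1.340e-2/7.232e-2) = ln(0.065403)/ln(0.185288) ≈ 1.6177.
Then d_3 ≈ d_2·(d_2/d_1)^p = 8.764e-4·(0.065403)^1.6177 = 8.764e-4·0.0121337 ≈ 1.063e-05.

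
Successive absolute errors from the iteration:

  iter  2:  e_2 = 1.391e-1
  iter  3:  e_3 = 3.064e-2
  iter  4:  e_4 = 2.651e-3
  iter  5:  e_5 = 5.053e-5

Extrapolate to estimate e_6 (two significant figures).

First estimate the order: p ≈ ln(e_5/e_4) / ln(e_4/e_3) = ln(5.053e-5/2.651e-3)/ln(2.651e-3/3.064e-2) = ln(0.0190607)/ln(0.0865209) ≈ 1.6181.
Then e_6 ≈ e_5·(e_5/e_4)^p = 5.053e-5·(0.0190607)^1.6181 = 5.053e-5·0.00164851 ≈ 8.33e-08.

8.3e-8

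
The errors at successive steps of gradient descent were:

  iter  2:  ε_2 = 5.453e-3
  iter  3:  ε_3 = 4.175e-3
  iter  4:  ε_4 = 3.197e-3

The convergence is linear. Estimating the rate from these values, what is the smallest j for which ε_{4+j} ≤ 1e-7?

39

Rate ρ ≈ ε_4/ε_3 = 3.197e-3/4.175e-3 = 0.7657.
After j more steps, ε_{4+j} ≈ 3.197e-3·ρ^j; need ρ^j ≤ 1e-7/3.197e-3 = 3.12793e-05.
j ≥ ln(3.12793e-05)/ln(0.7657) = -10.3726/-0.26696 = 38.855.
So 39 more iterations are needed.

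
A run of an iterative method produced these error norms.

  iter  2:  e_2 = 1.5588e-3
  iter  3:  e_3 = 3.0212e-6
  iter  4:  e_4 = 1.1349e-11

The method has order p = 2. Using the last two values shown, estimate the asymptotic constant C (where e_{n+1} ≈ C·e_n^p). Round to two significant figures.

1.2

C ≈ e_4 / e_3^2
  = 1.1349e-11 / (3.0212e-6)^2
  = 1.1349e-11 / 9.12765e-12 ≈ 1.2434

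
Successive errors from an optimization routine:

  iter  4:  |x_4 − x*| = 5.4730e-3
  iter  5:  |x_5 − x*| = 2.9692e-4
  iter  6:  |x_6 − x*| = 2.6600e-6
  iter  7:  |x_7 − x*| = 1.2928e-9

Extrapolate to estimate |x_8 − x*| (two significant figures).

5.6e-15

First estimate the order: p ≈ ln(|x_7 − x*|/|x_6 − x*|) / ln(|x_6 − x*|/|x_5 − x*|) = ln(1.2928e-9/2.6600e-6)/ln(2.6600e-6/2.9692e-4) = ln(0.000486015)/ln(0.00895864) ≈ 1.6180.
Then |x_8 − x*| ≈ |x_7 − x*|·(|x_7 − x*|/|x_6 − x*|)^p = 1.2928e-9·(0.000486015)^1.6180 = 1.2928e-9·4.35511e-06 ≈ 5.63e-15.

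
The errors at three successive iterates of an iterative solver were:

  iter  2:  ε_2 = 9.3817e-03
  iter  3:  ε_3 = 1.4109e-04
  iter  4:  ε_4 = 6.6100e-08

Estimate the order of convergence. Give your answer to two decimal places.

p ≈ ln(ε_4/ε_3) / ln(ε_3/ε_2)
  = ln(6.6100e-08/1.4109e-04) / ln(1.4109e-04/9.3817e-03)
  = ln(0.000468495) / ln(0.0150389)
  = -7.66599 / -4.19712 ≈ 1.82649

1.83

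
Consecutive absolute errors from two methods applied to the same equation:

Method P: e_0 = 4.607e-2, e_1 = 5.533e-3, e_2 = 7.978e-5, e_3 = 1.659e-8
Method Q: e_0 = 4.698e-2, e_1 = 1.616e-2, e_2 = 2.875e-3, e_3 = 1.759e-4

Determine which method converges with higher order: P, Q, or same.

Method P: p ≈ ln(1.659e-8/7.978e-5)/ln(7.978e-5/5.533e-3) ≈ 2.00.
Method Q: p ≈ ln(1.759e-4/2.875e-3)/ln(2.875e-3/1.616e-2) ≈ 1.62.
Method P has the higher order (≈2.0 vs ≈1.6).

P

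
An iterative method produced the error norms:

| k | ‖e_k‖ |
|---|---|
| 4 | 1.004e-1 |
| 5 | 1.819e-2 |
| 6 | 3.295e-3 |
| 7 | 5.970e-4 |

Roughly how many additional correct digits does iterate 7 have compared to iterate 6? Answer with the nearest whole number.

1

Digits gained ≈ log₁₀(‖e_6‖/‖e_7‖) = log₁₀(3.295e-3/5.970e-4) = log₁₀(5.51926) ≈ 0.742.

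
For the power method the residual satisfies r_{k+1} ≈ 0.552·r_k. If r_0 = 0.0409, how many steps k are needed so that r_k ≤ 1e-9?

30

After k steps, r_k ≈ 0.0409·0.552^k.
Need 0.552^k ≤ 1e-9/0.0409 = 2.44499e-08.
k ≥ ln(2.44499e-08)/ln(0.552) = -17.5266/-0.59421 = 29.496.
Smallest integer k = 30.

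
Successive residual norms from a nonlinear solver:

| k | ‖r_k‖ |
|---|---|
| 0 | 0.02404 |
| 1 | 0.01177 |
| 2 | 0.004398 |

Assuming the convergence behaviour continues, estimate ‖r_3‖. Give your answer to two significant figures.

First estimate the order: p ≈ ln(‖r_2‖/‖r_1‖) / ln(‖r_1‖/‖r_0‖) = ln(0.004398/0.01177)/ln(0.01177/0.02404) = ln(0.373662)/ln(0.489601) ≈ 1.3784.
Then ‖r_3‖ ≈ ‖r_2‖·(‖r_2‖/‖r_1‖)^p = 0.004398·(0.373662)^1.3784 = 0.004398·0.257457 ≈ 0.001132.

1.1e-3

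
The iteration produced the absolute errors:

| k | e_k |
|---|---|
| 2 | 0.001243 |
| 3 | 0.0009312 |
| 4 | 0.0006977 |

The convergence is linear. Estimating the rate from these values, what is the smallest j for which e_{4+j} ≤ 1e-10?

Rate ρ ≈ e_4/e_3 = 0.0006977/0.0009312 = 0.7492.
After j more steps, e_{4+j} ≈ 0.0006977·ρ^j; need ρ^j ≤ 1e-10/0.0006977 = 1.43328e-07.
j ≥ ln(1.43328e-07)/ln(0.7492) = -15.7581/-0.28875 = 54.574.
So 55 more iterations are needed.

55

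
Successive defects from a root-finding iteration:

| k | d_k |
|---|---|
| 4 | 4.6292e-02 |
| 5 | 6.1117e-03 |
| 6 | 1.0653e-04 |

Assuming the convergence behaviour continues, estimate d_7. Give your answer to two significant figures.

First estimate the order: p ≈ ln(d_6/d_5) / ln(d_5/d_4) = ln(1.0653e-04/6.1117e-03)/ln(6.1117e-03/4.6292e-02) = ln(0.0174305)/ln(0.132025) ≈ 2.0000.
Then d_7 ≈ d_6·(d_6/d_5)^p = 1.0653e-04·(0.0174305)^2.0000 = 1.0653e-04·0.000303822 ≈ 3.237e-08.

3.2e-8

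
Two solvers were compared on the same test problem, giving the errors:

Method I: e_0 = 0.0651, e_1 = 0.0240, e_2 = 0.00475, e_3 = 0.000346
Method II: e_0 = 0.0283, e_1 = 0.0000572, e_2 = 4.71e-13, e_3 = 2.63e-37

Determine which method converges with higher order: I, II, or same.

Method I: p ≈ ln(0.000346/0.00475)/ln(0.00475/0.0240) ≈ 1.62.
Method II: p ≈ ln(2.63e-37/4.71e-13)/ln(4.71e-13/0.0000572) ≈ 3.00.
Method II has the higher order (≈3.0 vs ≈1.6).

II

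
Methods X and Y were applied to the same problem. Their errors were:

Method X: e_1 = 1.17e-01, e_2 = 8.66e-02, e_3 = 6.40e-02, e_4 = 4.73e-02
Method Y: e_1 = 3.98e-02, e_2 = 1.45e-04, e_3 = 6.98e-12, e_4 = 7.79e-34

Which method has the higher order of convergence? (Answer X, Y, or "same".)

Y

Method X: p ≈ ln(4.73e-02/6.40e-02)/ln(6.40e-02/8.66e-02) ≈ 1.00.
Method Y: p ≈ ln(7.79e-34/6.98e-12)/ln(6.98e-12/1.45e-04) ≈ 3.00.
Method Y has the higher order (≈3.0 vs ≈1.0).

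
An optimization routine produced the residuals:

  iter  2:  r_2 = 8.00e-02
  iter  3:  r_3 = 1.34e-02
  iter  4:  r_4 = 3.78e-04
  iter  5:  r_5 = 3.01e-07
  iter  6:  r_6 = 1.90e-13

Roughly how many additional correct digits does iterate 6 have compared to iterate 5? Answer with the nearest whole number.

6

Digits gained ≈ log₁₀(r_5/r_6) = log₁₀(3.01e-07/1.90e-13) = log₁₀(1.58421e+06) ≈ 6.200.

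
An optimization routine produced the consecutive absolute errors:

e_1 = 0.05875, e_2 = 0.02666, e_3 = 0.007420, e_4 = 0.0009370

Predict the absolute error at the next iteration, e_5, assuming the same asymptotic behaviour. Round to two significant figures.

First estimate the order: p ≈ ln(e_4/e_3) / ln(e_3/e_2) = ln(0.0009370/0.007420)/ln(0.007420/0.02666) = ln(0.12628)/ln(0.27832) ≈ 1.6179.
Then e_5 ≈ e_4·(e_4/e_3)^p = 0.0009370·(0.12628)^1.6179 = 0.0009370·0.03516 ≈ 3.294e-05.

3.3e-5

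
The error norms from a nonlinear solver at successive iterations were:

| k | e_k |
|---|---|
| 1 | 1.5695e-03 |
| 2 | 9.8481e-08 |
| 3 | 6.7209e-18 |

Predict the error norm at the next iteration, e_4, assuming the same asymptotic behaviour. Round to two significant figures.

First estimate the order: p ≈ ln(e_3/e_2) / ln(e_2/e_1) = ln(6.7209e-18/9.8481e-08)/ln(9.8481e-08/1.5695e-03) = ln(6.82457e-11)/ln(6.27467e-05) ≈ 2.4191.
Then e_4 ≈ e_3·(e_3/e_2)^p = 6.7209e-18·(6.82457e-11)^2.4191 = 6.7209e-18·2.5563e-25 ≈ 1.718e-42.

1.7e-42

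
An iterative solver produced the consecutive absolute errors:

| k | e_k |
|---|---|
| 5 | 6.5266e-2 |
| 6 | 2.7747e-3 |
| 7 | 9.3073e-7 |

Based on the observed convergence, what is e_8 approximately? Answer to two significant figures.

First estimate the order: p ≈ ln(e_7/e_6) / ln(e_6/e_5) = ln(9.3073e-7/2.7747e-3)/ln(2.7747e-3/6.5266e-2) = ln(0.000335434)/ln(0.0425137) ≈ 2.5333.
Then e_8 ≈ e_7·(e_7/e_6)^p = 9.3073e-7·(0.000335434)^2.5333 = 9.3073e-7·1.57878e-09 ≈ 1.469e-15.

1.5e-15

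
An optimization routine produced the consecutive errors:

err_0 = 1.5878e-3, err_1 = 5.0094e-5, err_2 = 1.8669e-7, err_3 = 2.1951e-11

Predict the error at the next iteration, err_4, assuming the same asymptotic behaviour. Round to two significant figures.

9.6e-18

First estimate the order: p ≈ ln(err_3/err_2) / ln(err_2/err_1) = ln(2.1951e-11/1.8669e-7)/ln(1.8669e-7/5.0094e-5) = ln(0.00011758)/ln(0.00372679) ≈ 1.6180.
Then err_4 ≈ err_3·(err_3/err_2)^p = 2.1951e-11·(0.00011758)^1.6180 = 2.1951e-11·4.38328e-07 ≈ 9.622e-18.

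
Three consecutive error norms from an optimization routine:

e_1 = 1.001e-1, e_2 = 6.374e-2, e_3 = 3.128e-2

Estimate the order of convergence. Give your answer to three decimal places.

p ≈ ln(e_3/e_2) / ln(e_2/e_1)
  = ln(3.128e-2/6.374e-2) / ln(6.374e-2/1.001e-1)
  = ln(0.490744) / ln(0.636763)
  = -0.711833 / -0.451358 ≈ 1.577092

1.577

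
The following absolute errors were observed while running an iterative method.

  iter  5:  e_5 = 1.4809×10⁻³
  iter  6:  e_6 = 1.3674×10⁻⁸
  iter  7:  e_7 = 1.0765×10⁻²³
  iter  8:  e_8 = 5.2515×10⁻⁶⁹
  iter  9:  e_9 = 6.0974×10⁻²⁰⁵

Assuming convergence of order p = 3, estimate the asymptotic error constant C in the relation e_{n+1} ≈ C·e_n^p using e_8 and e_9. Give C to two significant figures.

C ≈ e_9 / e_8^3
  = 6.0974×10⁻²⁰⁵ / (5.2515×10⁻⁶⁹)^3
  = 6.0974×10⁻²⁰⁵ / 1.44827e-205 ≈ 4.2101

4.2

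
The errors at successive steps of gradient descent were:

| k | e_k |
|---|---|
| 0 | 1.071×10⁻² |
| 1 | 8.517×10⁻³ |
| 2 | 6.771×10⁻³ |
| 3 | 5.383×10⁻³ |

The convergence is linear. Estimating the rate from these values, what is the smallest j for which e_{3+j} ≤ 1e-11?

88

Rate ρ ≈ e_3/e_2 = 5.383×10⁻³/6.771×10⁻³ = 0.7950.
After j more steps, e_{3+j} ≈ 5.383×10⁻³·ρ^j; need ρ^j ≤ 1e-11/5.383×10⁻³ = 1.8577e-09.
j ≥ ln(1.8577e-09)/ln(0.7950) = -20.1039/-0.22941 = 87.633.
So 88 more iterations are needed.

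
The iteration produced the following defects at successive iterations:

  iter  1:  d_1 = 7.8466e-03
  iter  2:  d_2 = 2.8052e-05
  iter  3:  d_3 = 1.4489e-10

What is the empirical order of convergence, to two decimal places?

2.16

p ≈ ln(d_3/d_2) / ln(d_2/d_1)
  = ln(1.4489e-10/2.8052e-05) / ln(2.8052e-05/7.8466e-03)
  = ln(5.16505e-06) / ln(0.00357505)
  = -12.17360 / -5.63378 ≈ 2.16082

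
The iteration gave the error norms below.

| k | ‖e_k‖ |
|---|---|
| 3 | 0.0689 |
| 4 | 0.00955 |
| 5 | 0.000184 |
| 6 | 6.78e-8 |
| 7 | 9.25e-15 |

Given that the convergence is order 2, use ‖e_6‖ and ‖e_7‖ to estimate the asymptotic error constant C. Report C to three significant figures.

C ≈ ‖e_7‖ / ‖e_6‖^2
  = 9.25e-15 / (6.78e-8)^2
  = 9.25e-15 / 4.59684e-15 ≈ 2.0123

2.01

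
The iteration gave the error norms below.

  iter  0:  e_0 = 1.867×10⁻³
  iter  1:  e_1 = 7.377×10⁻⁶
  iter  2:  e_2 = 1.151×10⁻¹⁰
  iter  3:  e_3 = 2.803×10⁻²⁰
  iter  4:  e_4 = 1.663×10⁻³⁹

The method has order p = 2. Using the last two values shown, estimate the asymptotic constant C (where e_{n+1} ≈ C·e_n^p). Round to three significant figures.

2.12

C ≈ e_4 / e_3^2
  = 1.663×10⁻³⁹ / (2.803×10⁻²⁰)^2
  = 1.663×10⁻³⁹ / 7.85681e-40 ≈ 2.1166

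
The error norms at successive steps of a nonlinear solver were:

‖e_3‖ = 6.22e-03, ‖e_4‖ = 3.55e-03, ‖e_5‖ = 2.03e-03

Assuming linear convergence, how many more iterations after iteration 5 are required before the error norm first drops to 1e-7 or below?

Rate ρ ≈ ‖e_5‖/‖e_4‖ = 2.03e-03/3.55e-03 = 0.5718.
After j more steps, ‖e_{5+j}‖ ≈ 2.03e-03·ρ^j; need ρ^j ≤ 1e-7/2.03e-03 = 4.92611e-05.
j ≥ ln(4.92611e-05)/ln(0.5718) = -9.9184/-0.55897 = 17.744.
So 18 more iterations are needed.

18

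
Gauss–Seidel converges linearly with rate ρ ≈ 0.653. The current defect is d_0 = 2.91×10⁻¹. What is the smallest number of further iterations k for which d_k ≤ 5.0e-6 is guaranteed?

26

After k steps, d_k ≈ 2.91×10⁻¹·0.653^k.
Need 0.653^k ≤ 5.0e-6/2.91×10⁻¹ = 1.71821e-05.
k ≥ ln(1.71821e-05)/ln(0.653) = -10.9716/-0.42618 = 25.744.
Smallest integer k = 26.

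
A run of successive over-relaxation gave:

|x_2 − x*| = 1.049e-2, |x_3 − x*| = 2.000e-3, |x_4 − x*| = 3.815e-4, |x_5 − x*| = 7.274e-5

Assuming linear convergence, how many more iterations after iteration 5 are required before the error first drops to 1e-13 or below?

Rate ρ ≈ |x_5 − x*|/|x_4 − x*| = 7.274e-5/3.815e-4 = 0.1907.
After j more steps, |x_{5+j} − x*| ≈ 7.274e-5·ρ^j; need ρ^j ≤ 1e-13/7.274e-5 = 1.37476e-09.
j ≥ ln(1.37476e-09)/ln(0.1907) = -20.4050/-1.65705 = 12.314.
So 13 more iterations are needed.

13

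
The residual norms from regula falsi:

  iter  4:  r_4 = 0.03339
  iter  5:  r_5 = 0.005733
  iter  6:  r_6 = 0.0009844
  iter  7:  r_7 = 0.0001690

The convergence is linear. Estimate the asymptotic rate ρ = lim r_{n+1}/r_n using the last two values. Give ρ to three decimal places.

0.172

ρ ≈ r_7/r_6 = 0.0001690/0.0009844 = 0.17168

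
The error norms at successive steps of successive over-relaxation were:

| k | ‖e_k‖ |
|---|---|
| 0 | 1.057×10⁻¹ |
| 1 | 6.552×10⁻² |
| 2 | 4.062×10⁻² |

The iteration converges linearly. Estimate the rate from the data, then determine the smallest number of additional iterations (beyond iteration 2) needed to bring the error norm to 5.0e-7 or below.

24

Rate ρ ≈ ‖e_2‖/‖e_1‖ = 4.062×10⁻²/6.552×10⁻² = 0.6200.
After j more steps, ‖e_{2+j}‖ ≈ 4.062×10⁻²·ρ^j; need ρ^j ≤ 5.0e-7/4.062×10⁻² = 1.23092e-05.
j ≥ ln(1.23092e-05)/ln(0.6200) = -11.3052/-0.47804 = 23.649.
So 24 more iterations are needed.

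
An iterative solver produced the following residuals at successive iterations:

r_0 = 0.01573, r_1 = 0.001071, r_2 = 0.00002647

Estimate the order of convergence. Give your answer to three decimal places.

p ≈ ln(r_2/r_1) / ln(r_1/r_0)
  = ln(0.00002647/0.001071) / ln(0.001071/0.01573)
  = ln(0.0247152) / ln(0.0680865)
  = -3.700337 / -2.686976 ≈ 1.377138

1.377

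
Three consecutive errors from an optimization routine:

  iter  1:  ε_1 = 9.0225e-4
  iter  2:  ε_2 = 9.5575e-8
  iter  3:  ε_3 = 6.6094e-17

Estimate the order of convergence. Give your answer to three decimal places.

p ≈ ln(ε_3/ε_2) / ln(ε_2/ε_1)
  = ln(6.6094e-17/9.5575e-8) / ln(9.5575e-8/9.0225e-4)
  = ln(6.91541e-10) / ln(0.00010593)
  = -21.092099 / -9.152732 ≈ 2.304459

2.304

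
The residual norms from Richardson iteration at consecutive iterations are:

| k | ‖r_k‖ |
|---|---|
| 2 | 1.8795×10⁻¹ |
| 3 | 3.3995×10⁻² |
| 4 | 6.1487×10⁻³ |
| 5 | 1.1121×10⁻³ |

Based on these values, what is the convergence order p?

1

Consecutive ratios: ‖r_5‖/‖r_4‖ = 1.1121×10⁻³/6.1487×10⁻³ = 0.180868, ‖r_4‖/‖r_3‖ = 6.1487×10⁻³/3.3995×10⁻² = 0.180871.
p ≈ ln(0.180868)/ln(0.180871) = -1.7100/-1.7100 ≈ 1.00.
So the convergence is linear (order 1).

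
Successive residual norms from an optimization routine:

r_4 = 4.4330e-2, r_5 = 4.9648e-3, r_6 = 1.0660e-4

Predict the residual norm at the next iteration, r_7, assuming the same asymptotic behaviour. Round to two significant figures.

First estimate the order: p ≈ ln(r_6/r_5) / ln(r_5/r_4) = ln(1.0660e-4/4.9648e-3)/ln(4.9648e-3/4.4330e-2) = ln(0.0214712)/ln(0.111996) ≈ 1.7545.
Then r_7 ≈ r_6·(r_6/r_5)^p = 1.0660e-4·(0.0214712)^1.7545 = 1.0660e-4·0.0011837 ≈ 1.262e-07.

1.3e-7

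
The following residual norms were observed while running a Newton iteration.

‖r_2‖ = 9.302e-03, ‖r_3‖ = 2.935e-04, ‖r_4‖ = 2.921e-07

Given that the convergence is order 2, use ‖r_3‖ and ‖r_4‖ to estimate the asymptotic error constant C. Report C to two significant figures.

3.4

C ≈ ‖r_4‖ / ‖r_3‖^2
  = 2.921e-07 / (2.935e-04)^2
  = 2.921e-07 / 8.61422e-08 ≈ 3.3909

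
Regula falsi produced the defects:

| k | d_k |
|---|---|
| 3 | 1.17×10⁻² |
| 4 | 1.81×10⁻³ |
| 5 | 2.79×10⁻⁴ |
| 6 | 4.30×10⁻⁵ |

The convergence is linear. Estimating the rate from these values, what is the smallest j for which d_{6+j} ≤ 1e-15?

14

Rate ρ ≈ d_6/d_5 = 4.30×10⁻⁵/2.79×10⁻⁴ = 0.1541.
After j more steps, d_{6+j} ≈ 4.30×10⁻⁵·ρ^j; need ρ^j ≤ 1e-15/4.30×10⁻⁵ = 2.32558e-11.
j ≥ ln(2.32558e-11)/ln(0.1541) = -24.4845/-1.87015 = 13.092.
So 14 more iterations are needed.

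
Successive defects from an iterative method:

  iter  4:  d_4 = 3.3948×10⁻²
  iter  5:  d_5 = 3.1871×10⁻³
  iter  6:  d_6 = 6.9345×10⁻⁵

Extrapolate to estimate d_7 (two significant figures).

First estimate the order: p ≈ ln(d_6/d_5) / ln(d_5/d_4) = ln(6.9345×10⁻⁵/3.1871×10⁻³)/ln(3.1871×10⁻³/3.3948×10⁻²) = ln(0.021758)/ln(0.0938818) ≈ 1.6180.
Then d_7 ≈ d_6·(d_6/d_5)^p = 6.9345×10⁻⁵·(0.021758)^1.6180 = 6.9345×10⁻⁵·0.002043 ≈ 1.417e-07.

1.4e-7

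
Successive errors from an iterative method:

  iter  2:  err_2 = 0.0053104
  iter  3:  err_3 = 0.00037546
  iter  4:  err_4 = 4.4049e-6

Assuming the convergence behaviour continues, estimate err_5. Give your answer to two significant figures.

2.5e-9

First estimate the order: p ≈ ln(err_4/err_3) / ln(err_3/err_2) = ln(4.4049e-6/0.00037546)/ln(0.00037546/0.0053104) = ln(0.011732)/ln(0.0707028) ≈ 1.6780.
Then err_5 ≈ err_4·(err_4/err_3)^p = 4.4049e-6·(0.011732)^1.6780 = 4.4049e-6·0.000575979 ≈ 2.537e-09.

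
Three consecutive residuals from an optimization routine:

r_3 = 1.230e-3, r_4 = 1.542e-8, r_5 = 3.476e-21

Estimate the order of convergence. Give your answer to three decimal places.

2.580

p ≈ ln(r_5/r_4) / ln(r_4/r_3)
  = ln(3.476e-21/1.542e-8) / ln(1.542e-8/1.230e-3)
  = ln(2.25422e-13) / ln(1.25366e-05)
  = -29.120802 / -11.286858 ≈ 2.580063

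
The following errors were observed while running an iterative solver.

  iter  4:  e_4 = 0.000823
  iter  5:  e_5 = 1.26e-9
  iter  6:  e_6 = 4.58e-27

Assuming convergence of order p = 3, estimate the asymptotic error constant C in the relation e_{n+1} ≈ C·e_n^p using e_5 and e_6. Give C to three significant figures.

2.29

C ≈ e_6 / e_5^3
  = 4.58e-27 / (1.26e-9)^3
  = 4.58e-27 / 2.00038e-27 ≈ 2.2896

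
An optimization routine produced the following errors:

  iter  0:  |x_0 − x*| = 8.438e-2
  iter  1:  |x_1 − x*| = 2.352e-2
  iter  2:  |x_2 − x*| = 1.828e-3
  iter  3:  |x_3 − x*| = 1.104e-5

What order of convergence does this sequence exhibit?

Consecutive ratios: |x_3 − x*|/|x_2 − x*| = 1.104e-5/1.828e-3 = 0.00603939, |x_2 − x*|/|x_1 − x*| = 1.828e-3/2.352e-2 = 0.0777211.
p ≈ ln(0.00603939)/ln(0.0777211) = -5.1095/-2.5546 ≈ 2.00.
So the convergence is quadratic (order 2).

2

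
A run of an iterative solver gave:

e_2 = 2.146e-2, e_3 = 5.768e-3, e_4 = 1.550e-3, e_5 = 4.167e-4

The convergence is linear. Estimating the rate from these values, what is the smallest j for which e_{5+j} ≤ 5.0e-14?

Rate ρ ≈ e_5/e_4 = 4.167e-4/1.550e-3 = 0.2688.
After j more steps, e_{5+j} ≈ 4.167e-4·ρ^j; need ρ^j ≤ 5.0e-14/4.167e-4 = 1.1999e-10.
j ≥ ln(1.1999e-10)/ln(0.2688) = -22.8436/-1.31379 = 17.388.
So 18 more iterations are needed.

18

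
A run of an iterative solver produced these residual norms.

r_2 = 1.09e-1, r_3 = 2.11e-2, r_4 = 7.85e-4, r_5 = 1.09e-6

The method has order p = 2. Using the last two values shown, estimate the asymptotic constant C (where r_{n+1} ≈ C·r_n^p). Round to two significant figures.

C ≈ r_5 / r_4^2
  = 1.09e-6 / (7.85e-4)^2
  = 1.09e-6 / 6.16225e-07 ≈ 1.7688

1.8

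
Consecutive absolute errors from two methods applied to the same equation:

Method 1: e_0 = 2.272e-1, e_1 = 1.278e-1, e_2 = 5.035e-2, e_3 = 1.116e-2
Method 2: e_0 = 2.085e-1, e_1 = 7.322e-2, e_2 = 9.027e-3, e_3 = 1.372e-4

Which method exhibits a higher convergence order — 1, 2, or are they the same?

Method 1: p ≈ ln(1.116e-2/5.035e-2)/ln(5.035e-2/1.278e-1) ≈ 1.62.
Method 2: p ≈ ln(1.372e-4/9.027e-3)/ln(9.027e-3/7.322e-2) ≈ 2.00.
Method 2 has the higher order (≈2.0 vs ≈1.6).

2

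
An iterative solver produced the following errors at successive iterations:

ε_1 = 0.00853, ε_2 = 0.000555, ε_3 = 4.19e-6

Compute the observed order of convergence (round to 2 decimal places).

p ≈ ln(ε_3/ε_2) / ln(ε_2/ε_1)
  = ln(4.19e-6/0.000555) / ln(0.000555/0.00853)
  = ln(0.00754955) / ln(0.0650645)
  = -4.88627 / -2.73238 ≈ 1.78828

1.79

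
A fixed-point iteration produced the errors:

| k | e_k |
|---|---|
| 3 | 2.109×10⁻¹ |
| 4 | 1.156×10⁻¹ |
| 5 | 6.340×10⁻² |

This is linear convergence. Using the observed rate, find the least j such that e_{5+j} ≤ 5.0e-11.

Rate ρ ≈ e_5/e_4 = 6.340×10⁻²/1.156×10⁻¹ = 0.5484.
After j more steps, e_{5+j} ≈ 6.340×10⁻²·ρ^j; need ρ^j ≤ 5.0e-11/6.340×10⁻² = 7.88644e-10.
j ≥ ln(7.88644e-10)/ln(0.5484) = -20.9607/-0.60075 = 34.891.
So 35 more iterations are needed.

35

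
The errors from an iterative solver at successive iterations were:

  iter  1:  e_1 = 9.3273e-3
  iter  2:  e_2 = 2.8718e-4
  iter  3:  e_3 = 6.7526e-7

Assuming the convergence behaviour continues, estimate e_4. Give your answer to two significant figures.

1.8e-11

First estimate the order: p ≈ ln(e_3/e_2) / ln(e_2/e_1) = ln(6.7526e-7/2.8718e-4)/ln(2.8718e-4/9.3273e-3) = ln(0.00235135)/ln(0.0307892) ≈ 1.7390.
Then e_4 ≈ e_3·(e_3/e_2)^p = 6.7526e-7·(0.00235135)^1.7390 = 6.7526e-7·2.68362e-05 ≈ 1.812e-11.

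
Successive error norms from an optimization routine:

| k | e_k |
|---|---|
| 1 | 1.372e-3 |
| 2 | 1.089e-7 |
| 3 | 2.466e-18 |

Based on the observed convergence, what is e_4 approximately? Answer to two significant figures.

5.7e-46

First estimate the order: p ≈ ln(e_3/e_2) / ln(e_2/e_1) = ln(2.466e-18/1.089e-7)/ln(1.089e-7/1.372e-3) = ln(2.26446e-11)/ln(7.93732e-05) ≈ 2.5961.
Then e_4 ≈ e_3·(e_3/e_2)^p = 2.466e-18·(2.26446e-11)^2.5961 = 2.466e-18·2.31432e-28 ≈ 5.707e-46.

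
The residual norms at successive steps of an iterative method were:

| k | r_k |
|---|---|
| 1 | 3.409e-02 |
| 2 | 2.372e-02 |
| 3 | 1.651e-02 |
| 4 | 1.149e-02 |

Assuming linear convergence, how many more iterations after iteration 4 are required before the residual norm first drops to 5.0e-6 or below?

22

Rate ρ ≈ r_4/r_3 = 1.149e-02/1.651e-02 = 0.6959.
After j more steps, r_{4+j} ≈ 1.149e-02·ρ^j; need ρ^j ≤ 5.0e-6/1.149e-02 = 0.000435161.
j ≥ ln(0.000435161)/ln(0.6959) = -7.7398/-0.36255 = 21.348.
So 22 more iterations are needed.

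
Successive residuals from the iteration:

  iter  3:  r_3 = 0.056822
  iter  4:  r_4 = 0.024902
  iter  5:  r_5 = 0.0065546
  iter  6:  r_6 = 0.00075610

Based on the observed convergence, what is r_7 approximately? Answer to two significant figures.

First estimate the order: p ≈ ln(r_6/r_5) / ln(r_5/r_4) = ln(0.00075610/0.0065546)/ln(0.0065546/0.024902) = ln(0.115354)/ln(0.263216) ≈ 1.6181.
Then r_7 ≈ r_6·(r_6/r_5)^p = 0.00075610·(0.115354)^1.6181 = 0.00075610·0.0303581 ≈ 2.295e-05.

2.3e-5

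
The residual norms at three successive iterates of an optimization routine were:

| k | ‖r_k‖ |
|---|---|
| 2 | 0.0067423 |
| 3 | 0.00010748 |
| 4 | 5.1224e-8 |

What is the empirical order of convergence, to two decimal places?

p ≈ ln(‖r_4‖/‖r_3‖) / ln(‖r_3‖/‖r_2‖)
  = ln(5.1224e-8/0.00010748) / ln(0.00010748/0.0067423)
  = ln(0.000476591) / ln(0.0159411)
  = -7.64885 / -4.13885 ≈ 1.84806

1.85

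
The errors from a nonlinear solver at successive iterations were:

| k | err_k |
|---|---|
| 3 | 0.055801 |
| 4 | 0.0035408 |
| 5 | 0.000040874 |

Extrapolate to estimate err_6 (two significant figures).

3.0e-8

First estimate the order: p ≈ ln(err_5/err_4) / ln(err_4/err_3) = ln(0.000040874/0.0035408)/ln(0.0035408/0.055801) = ln(0.0115437)/ln(0.0634541) ≈ 1.6180.
Then err_6 ≈ err_5·(err_5/err_4)^p = 0.000040874·(0.0115437)^1.6180 = 0.000040874·0.000732612 ≈ 2.994e-08.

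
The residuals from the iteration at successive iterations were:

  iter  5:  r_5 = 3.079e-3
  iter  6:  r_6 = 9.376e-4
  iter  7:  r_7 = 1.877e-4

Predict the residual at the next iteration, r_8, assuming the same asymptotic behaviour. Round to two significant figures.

2.1e-5

First estimate the order: p ≈ ln(r_7/r_6) / ln(r_6/r_5) = ln(1.877e-4/9.376e-4)/ln(9.376e-4/3.079e-3) = ln(0.200192)/ln(0.304514) ≈ 1.3528.
Then r_8 ≈ r_7·(r_7/r_6)^p = 1.877e-4·(0.200192)^1.3528 = 1.877e-4·0.1135 ≈ 2.13e-05.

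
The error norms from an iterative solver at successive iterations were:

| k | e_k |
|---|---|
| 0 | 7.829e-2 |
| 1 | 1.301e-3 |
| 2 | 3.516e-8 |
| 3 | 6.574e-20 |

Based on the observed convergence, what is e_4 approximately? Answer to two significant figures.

First estimate the order: p ≈ ln(e_3/e_2) / ln(e_2/e_1) = ln(6.574e-20/3.516e-8)/ln(3.516e-8/1.301e-3) = ln(1.86974e-12)/ln(2.70254e-05) ≈ 2.5673.
Then e_4 ≈ e_3·(e_3/e_2)^p = 6.574e-20·(1.86974e-12)^2.5673 = 6.574e-20·7.76504e-31 ≈ 5.105e-50.

5.1e-50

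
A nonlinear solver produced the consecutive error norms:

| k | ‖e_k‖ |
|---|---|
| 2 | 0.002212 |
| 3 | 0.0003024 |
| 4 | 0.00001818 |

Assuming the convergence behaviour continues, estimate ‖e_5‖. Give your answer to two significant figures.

First estimate the order: p ≈ ln(‖e_4‖/‖e_3‖) / ln(‖e_3‖/‖e_2‖) = ln(0.00001818/0.0003024)/ln(0.0003024/0.002212) = ln(0.060119)/ln(0.136709) ≈ 1.4128.
Then ‖e_5‖ ≈ ‖e_4‖·(‖e_4‖/‖e_3‖)^p = 0.00001818·(0.060119)^1.4128 = 0.00001818·0.018836 ≈ 3.424e-07.

3.4e-7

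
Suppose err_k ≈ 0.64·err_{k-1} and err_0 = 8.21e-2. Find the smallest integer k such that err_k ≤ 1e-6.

After k steps, err_k ≈ 8.21e-2·0.64^k.
Need 0.64^k ≤ 1e-6/8.21e-2 = 1.21803e-05.
k ≥ ln(1.21803e-05)/ln(0.64) = -11.3157/-0.44629 = 25.355.
Smallest integer k = 26.

26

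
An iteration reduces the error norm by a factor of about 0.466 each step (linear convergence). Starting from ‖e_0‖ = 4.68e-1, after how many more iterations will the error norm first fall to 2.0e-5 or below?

14

After k steps, ‖e_k‖ ≈ 4.68e-1·0.466^k.
Need 0.466^k ≤ 2.0e-5/4.68e-1 = 4.2735e-05.
k ≥ ln(4.2735e-05)/ln(0.466) = -10.0605/-0.76357 = 13.176.
Smallest integer k = 14.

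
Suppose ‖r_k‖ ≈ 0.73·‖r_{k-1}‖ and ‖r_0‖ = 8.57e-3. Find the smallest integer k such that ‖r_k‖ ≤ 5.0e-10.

53

After k steps, ‖r_k‖ ≈ 8.57e-3·0.73^k.
Need 0.73^k ≤ 5.0e-10/8.57e-3 = 5.83431e-08.
k ≥ ln(5.83431e-08)/ln(0.73) = -16.6569/-0.31471 = 52.928.
Smallest integer k = 53.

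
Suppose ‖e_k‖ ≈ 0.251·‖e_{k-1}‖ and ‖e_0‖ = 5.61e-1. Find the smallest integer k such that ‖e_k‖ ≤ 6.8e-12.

After k steps, ‖e_k‖ ≈ 5.61e-1·0.251^k.
Need 0.251^k ≤ 6.8e-12/5.61e-1 = 1.21212e-11.
k ≥ ln(1.21212e-11)/ln(0.251) = -25.1361/-1.38230 = 18.184.
Smallest integer k = 19.

19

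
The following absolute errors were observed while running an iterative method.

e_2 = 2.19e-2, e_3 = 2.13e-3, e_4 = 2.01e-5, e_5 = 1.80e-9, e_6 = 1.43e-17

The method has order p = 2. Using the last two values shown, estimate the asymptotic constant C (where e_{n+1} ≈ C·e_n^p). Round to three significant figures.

4.41

C ≈ e_6 / e_5^2
  = 1.43e-17 / (1.80e-9)^2
  = 1.43e-17 / 3.24e-18 ≈ 4.4136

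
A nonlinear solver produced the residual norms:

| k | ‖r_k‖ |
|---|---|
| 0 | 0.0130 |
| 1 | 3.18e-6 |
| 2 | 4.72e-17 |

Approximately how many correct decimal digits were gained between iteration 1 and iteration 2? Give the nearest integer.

11

Digits gained ≈ log₁₀(‖r_1‖/‖r_2‖) = log₁₀(3.18e-6/4.72e-17) = log₁₀(6.73729e+10) ≈ 10.828.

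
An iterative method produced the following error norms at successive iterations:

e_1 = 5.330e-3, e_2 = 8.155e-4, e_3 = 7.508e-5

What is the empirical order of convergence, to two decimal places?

p ≈ ln(e_3/e_2) / ln(e_2/e_1)
  = ln(7.508e-5/8.155e-4) / ln(8.155e-4/5.330e-3)
  = ln(0.0920662) / ln(0.153002)
  = -2.38525 / -1.87730 ≈ 1.27057

1.27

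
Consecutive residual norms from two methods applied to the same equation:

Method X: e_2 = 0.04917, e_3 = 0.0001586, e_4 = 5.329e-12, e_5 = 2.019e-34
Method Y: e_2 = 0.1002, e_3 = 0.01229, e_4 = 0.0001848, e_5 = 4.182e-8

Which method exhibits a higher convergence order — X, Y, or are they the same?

Method X: p ≈ ln(2.019e-34/5.329e-12)/ln(5.329e-12/0.0001586) ≈ 3.00.
Method Y: p ≈ ln(4.182e-8/0.0001848)/ln(0.0001848/0.01229) ≈ 2.00.
Method X has the higher order (≈3.0 vs ≈2.0).

X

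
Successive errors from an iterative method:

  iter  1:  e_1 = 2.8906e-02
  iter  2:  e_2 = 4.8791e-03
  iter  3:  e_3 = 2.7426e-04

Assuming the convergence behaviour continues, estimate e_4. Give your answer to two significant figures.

First estimate the order: p ≈ ln(e_3/e_2) / ln(e_2/e_1) = ln(2.7426e-04/4.8791e-03)/ln(4.8791e-03/2.8906e-02) = ln(0.0562112)/ln(0.168792) ≈ 1.6180.
Then e_4 ≈ e_3·(e_3/e_2)^p = 2.7426e-04·(0.0562112)^1.6180 = 2.7426e-04·0.00948885 ≈ 2.602e-06.

2.6e-6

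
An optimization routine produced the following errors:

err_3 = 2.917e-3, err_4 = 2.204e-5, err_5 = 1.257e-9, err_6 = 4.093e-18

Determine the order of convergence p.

Consecutive ratios: err_6/err_5 = 4.093e-18/1.257e-9 = 3.25617e-09, err_5/err_4 = 1.257e-9/2.204e-5 = 5.70327e-05.
p ≈ ln(3.25617e-09)/ln(5.70327e-05) = -19.5427/-9.7719 ≈ 2.00.
So the convergence is quadratic (order 2).

2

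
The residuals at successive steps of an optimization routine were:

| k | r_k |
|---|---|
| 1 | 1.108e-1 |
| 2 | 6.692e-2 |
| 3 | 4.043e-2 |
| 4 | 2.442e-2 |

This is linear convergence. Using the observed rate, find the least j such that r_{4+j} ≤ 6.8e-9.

30

Rate ρ ≈ r_4/r_3 = 2.442e-2/4.043e-2 = 0.6040.
After j more steps, r_{4+j} ≈ 2.442e-2·ρ^j; need ρ^j ≤ 6.8e-9/2.442e-2 = 2.7846e-07.
j ≥ ln(2.7846e-07)/ln(0.6040) = -15.0940/-0.50418 = 29.938.
So 30 more iterations are needed.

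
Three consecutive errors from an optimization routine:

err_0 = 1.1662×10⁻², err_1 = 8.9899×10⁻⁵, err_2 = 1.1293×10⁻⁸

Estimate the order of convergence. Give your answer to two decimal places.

1.85

p ≈ ln(err_2/err_1) / ln(err_1/err_0)
  = ln(1.1293×10⁻⁸/8.9899×10⁻⁵) / ln(8.9899×10⁻⁵/1.1662×10⁻²)
  = ln(0.000125619) / ln(0.00770871)
  = -8.98226 / -4.86540 ≈ 1.84615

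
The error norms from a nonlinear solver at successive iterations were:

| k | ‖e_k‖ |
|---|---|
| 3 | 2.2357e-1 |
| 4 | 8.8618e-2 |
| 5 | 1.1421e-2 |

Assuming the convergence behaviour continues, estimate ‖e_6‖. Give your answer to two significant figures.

First estimate the order: p ≈ ln(‖e_5‖/‖e_4‖) / ln(‖e_4‖/‖e_3‖) = ln(1.1421e-2/8.8618e-2)/ln(8.8618e-2/2.2357e-1) = ln(0.128879)/ln(0.396377) ≈ 2.2141.
Then ‖e_6‖ ≈ ‖e_5‖·(‖e_5‖/‖e_4‖)^p = 1.1421e-2·(0.128879)^2.2141 = 1.1421e-2·0.0107116 ≈ 0.0001223.

1.2e-4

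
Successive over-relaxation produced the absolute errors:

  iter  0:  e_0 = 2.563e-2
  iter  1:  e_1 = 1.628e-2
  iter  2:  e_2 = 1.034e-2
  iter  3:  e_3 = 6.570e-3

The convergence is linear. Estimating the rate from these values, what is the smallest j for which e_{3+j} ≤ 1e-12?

50

Rate ρ ≈ e_3/e_2 = 6.570e-3/1.034e-2 = 0.6354.
After j more steps, e_{3+j} ≈ 6.570e-3·ρ^j; need ρ^j ≤ 1e-12/6.570e-3 = 1.52207e-10.
j ≥ ln(1.52207e-10)/ln(0.6354) = -22.6058/-0.45350 = 49.847.
So 50 more iterations are needed.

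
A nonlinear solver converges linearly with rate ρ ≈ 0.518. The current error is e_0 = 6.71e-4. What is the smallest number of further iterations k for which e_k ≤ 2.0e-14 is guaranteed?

After k steps, e_k ≈ 6.71e-4·0.518^k.
Need 0.518^k ≤ 2.0e-14/6.71e-4 = 2.98063e-11.
k ≥ ln(2.98063e-11)/ln(0.518) = -24.2363/-0.65778 = 36.846.
Smallest integer k = 37.

37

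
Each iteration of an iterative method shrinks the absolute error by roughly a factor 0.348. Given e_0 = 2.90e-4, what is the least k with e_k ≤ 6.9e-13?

After k steps, e_k ≈ 2.90e-4·0.348^k.
Need 0.348^k ≤ 6.9e-13/2.90e-4 = 2.37931e-09.
k ≥ ln(2.37931e-09)/ln(0.348) = -19.8565/-1.05555 = 18.812.
Smallest integer k = 19.

19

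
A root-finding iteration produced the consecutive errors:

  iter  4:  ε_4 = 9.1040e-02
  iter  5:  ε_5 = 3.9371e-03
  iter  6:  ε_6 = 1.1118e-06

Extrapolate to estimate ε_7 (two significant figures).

6.5e-16

First estimate the order: p ≈ ln(ε_6/ε_5) / ln(ε_5/ε_4) = ln(1.1118e-06/3.9371e-03)/ln(3.9371e-03/9.1040e-02) = ln(0.000282391)/ln(0.0432458) ≈ 2.6019.
Then ε_7 ≈ ε_6·(ε_6/ε_5)^p = 1.1118e-06·(0.000282391)^2.6019 = 1.1118e-06·5.82732e-10 ≈ 6.479e-16.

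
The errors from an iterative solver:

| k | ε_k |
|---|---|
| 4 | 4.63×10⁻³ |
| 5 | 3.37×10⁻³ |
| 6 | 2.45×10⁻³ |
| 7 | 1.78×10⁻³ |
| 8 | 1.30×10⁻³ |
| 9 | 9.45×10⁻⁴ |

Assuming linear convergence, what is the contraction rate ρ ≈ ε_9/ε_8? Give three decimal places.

0.727

ρ ≈ ε_9/ε_8 = 9.45×10⁻⁴/1.30×10⁻³ = 0.72692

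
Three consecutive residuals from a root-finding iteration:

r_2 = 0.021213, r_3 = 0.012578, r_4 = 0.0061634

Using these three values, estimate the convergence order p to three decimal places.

1.365

p ≈ ln(r_4/r_3) / ln(r_3/r_2)
  = ln(0.0061634/0.012578) / ln(0.012578/0.021213)
  = ln(0.490014) / ln(0.592938)
  = -0.713321 / -0.522665 ≈ 1.364777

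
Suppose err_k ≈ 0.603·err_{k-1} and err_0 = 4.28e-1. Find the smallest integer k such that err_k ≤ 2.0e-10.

43

After k steps, err_k ≈ 4.28e-1·0.603^k.
Need 0.603^k ≤ 2.0e-10/4.28e-1 = 4.6729e-10.
k ≥ ln(4.6729e-10)/ln(0.603) = -21.4841/-0.50584 = 42.472.
Smallest integer k = 43.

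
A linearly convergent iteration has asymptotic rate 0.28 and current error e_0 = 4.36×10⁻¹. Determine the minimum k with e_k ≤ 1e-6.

After k steps, e_k ≈ 4.36×10⁻¹·0.28^k.
Need 0.28^k ≤ 1e-6/4.36×10⁻¹ = 2.29358e-06.
k ≥ ln(2.29358e-06)/ln(0.28) = -12.9854/-1.27297 = 10.201.
Smallest integer k = 11.

11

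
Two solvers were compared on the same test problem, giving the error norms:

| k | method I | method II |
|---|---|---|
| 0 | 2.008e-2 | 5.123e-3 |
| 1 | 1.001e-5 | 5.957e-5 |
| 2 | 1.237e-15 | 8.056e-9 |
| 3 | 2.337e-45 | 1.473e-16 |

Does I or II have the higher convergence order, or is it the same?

I

Method I: p ≈ ln(2.337e-45/1.237e-15)/ln(1.237e-15/1.001e-5) ≈ 3.00.
Method II: p ≈ ln(1.473e-16/8.056e-9)/ln(8.056e-9/5.957e-5) ≈ 2.00.
Method I has the higher order (≈3.0 vs ≈2.0).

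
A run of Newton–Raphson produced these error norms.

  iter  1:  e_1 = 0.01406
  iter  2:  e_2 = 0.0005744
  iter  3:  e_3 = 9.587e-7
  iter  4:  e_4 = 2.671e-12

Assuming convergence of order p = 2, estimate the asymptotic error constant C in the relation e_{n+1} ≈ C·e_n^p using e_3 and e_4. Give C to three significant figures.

C ≈ e_4 / e_3^2
  = 2.671e-12 / (9.587e-7)^2
  = 2.671e-12 / 9.19106e-13 ≈ 2.9061

2.91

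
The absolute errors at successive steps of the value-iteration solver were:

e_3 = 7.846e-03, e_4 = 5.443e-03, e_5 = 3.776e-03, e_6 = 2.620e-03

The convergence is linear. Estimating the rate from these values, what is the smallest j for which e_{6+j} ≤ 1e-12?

Rate ρ ≈ e_6/e_5 = 2.620e-03/3.776e-03 = 0.6939.
After j more steps, e_{6+j} ≈ 2.620e-03·ρ^j; need ρ^j ≤ 1e-12/2.620e-03 = 3.81679e-10.
j ≥ ln(3.81679e-10)/ln(0.6939) = -21.6864/-0.36543 = 59.345.
So 60 more iterations are needed.

60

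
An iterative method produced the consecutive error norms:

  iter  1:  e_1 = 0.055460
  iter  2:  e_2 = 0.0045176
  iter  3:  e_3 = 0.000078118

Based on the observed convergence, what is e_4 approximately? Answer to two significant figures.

1.1e-7

First estimate the order: p ≈ ln(e_3/e_2) / ln(e_2/e_1) = ln(0.000078118/0.0045176)/ln(0.0045176/0.055460) = ln(0.0172919)/ln(0.0814569) ≈ 1.6180.
Then e_4 ≈ e_3·(e_3/e_2)^p = 0.000078118·(0.0172919)^1.6180 = 0.000078118·0.00140874 ≈ 1.1e-07.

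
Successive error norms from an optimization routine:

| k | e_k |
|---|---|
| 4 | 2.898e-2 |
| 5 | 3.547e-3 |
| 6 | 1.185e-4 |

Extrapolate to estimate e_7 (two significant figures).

4.8e-7

First estimate the order: p ≈ ln(e_6/e_5) / ln(e_5/e_4) = ln(1.185e-4/3.547e-3)/ln(3.547e-3/2.898e-2) = ln(0.0334085)/ln(0.122395) ≈ 1.6182.
Then e_7 ≈ e_6·(e_6/e_5)^p = 1.185e-4·(0.0334085)^1.6182 = 1.185e-4·0.00408607 ≈ 4.842e-07.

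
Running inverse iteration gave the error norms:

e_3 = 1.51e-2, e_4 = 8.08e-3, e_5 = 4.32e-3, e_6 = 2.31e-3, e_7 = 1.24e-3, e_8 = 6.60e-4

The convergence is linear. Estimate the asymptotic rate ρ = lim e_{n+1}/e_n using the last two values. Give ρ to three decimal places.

0.532

ρ ≈ e_8/e_7 = 6.60e-4/1.24e-3 = 0.53226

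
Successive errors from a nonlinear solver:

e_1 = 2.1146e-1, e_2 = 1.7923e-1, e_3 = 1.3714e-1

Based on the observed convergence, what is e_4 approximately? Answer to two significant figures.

First estimate the order: p ≈ ln(e_3/e_2) / ln(e_2/e_1) = ln(1.3714e-1/1.7923e-1)/ln(1.7923e-1/2.1146e-1) = ln(0.765162)/ln(0.847583) ≈ 1.6186.
Then e_4 ≈ e_3·(e_3/e_2)^p = 1.3714e-1·(0.765162)^1.6186 = 1.3714e-1·0.6484 ≈ 0.08892.

8.9e-2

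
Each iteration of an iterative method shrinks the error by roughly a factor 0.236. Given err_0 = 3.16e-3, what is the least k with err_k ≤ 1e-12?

16

After k steps, err_k ≈ 3.16e-3·0.236^k.
Need 0.236^k ≤ 1e-12/3.16e-3 = 3.16456e-10.
k ≥ ln(3.16456e-10)/ln(0.236) = -21.8738/-1.44392 = 15.149.
Smallest integer k = 16.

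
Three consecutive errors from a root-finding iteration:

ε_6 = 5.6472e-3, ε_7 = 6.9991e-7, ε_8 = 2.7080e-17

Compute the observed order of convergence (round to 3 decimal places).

2.665

p ≈ ln(ε_8/ε_7) / ln(ε_7/ε_6)
  = ln(2.7080e-17/6.9991e-7) / ln(6.9991e-7/5.6472e-3)
  = ln(3.86907e-11) / ln(0.000123939)
  = -23.975422 / -8.995721 ≈ 2.665203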